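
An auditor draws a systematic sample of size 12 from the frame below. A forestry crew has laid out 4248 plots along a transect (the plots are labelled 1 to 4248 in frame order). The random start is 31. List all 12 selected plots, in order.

k = N/n = 4248/12 = 354
plot 1: 31
plot 2: 31 + 354 = 385
plot 3: 385 + 354 = 739
plot 4: 739 + 354 = 1093
plot 5: 1093 + 354 = 1447
plot 6: 1447 + 354 = 1801
plot 7: 1801 + 354 = 2155
plot 8: 2155 + 354 = 2509
plot 9: 2509 + 354 = 2863
plot 10: 2863 + 354 = 3217
plot 11: 3217 + 354 = 3571
plot 12: 3571 + 354 = 3925

31, 385, 739, 1093, 1447, 1801, 2155, 2509, 2863, 3217, 3571, 3925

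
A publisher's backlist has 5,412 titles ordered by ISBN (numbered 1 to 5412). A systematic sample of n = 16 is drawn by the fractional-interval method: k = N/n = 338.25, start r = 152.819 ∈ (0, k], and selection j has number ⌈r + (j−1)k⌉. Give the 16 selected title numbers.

153, 492, 830, 1168, 1506, 1845, 2183, 2521, 2859, 3198, 3536, 3874, 4212, 4551, 4889, 5227

j=1: r + 0k = 152.819 → ⌈·⌉ = 153
j=2: r + 1k = 491.069 → ⌈·⌉ = 492
j=3: r + 2k = 829.319 → ⌈·⌉ = 830
j=4: r + 3k = 1167.569 → ⌈·⌉ = 1168
j=5: r + 4k = 1505.819 → ⌈·⌉ = 1506
j=6: r + 5k = 1844.069 → ⌈·⌉ = 1845
j=7: r + 6k = 2182.319 → ⌈·⌉ = 2183
j=8: r + 7k = 2520.569 → ⌈·⌉ = 2521
j=9: r + 8k = 2858.819 → ⌈·⌉ = 2859
j=10: r + 9k = 3197.069 → ⌈·⌉ = 3198
j=11: r + 10k = 3535.319 → ⌈·⌉ = 3536
j=12: r + 11k = 3873.569 → ⌈·⌉ = 3874
j=13: r + 12k = 4211.819 → ⌈·⌉ = 4212
j=14: r + 13k = 4550.069 → ⌈·⌉ = 4551
j=15: r + 14k = 4888.319 → ⌈·⌉ = 4889
j=16: r + 15k = 5226.569 → ⌈·⌉ = 5227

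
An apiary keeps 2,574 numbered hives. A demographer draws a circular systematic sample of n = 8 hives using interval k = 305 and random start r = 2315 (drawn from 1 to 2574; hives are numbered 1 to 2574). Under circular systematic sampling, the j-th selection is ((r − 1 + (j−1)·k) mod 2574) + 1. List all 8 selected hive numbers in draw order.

2315, 46, 351, 656, 961, 1266, 1571, 1876

Selection 1: 2315
Selection 2: 2315 + 305 = 2620 → 2620 − 2574 = 46
Selection 3: 46 + 305 = 351
Selection 4: 351 + 305 = 656
Selection 5: 656 + 305 = 961
Selection 6: 961 + 305 = 1266
Selection 7: 1266 + 305 = 1571
Selection 8: 1571 + 305 = 1876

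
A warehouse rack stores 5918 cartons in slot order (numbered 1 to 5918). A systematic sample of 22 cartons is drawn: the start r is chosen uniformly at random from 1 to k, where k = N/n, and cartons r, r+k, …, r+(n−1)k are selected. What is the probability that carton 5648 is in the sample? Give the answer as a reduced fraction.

1/269

k = 5918/22 = 269.
Carton 5648 is selected iff r ≡ 5648 (mod 269); exactly one such r in {1,…,269}.
Inclusion probability = 1/269.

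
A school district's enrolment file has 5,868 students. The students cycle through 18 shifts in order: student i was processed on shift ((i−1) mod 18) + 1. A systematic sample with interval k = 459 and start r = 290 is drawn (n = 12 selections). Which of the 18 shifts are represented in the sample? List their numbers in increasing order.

Consecutive selections differ by k = 459, so their shift numbers differ by 459 mod 18 = 9.
gcd(459, 18) = 9, so the sample visits 18/9 = 2 distinct residues mod 18.
Start 290 is shift 2; the shifts hit are 2, 11.

2, 11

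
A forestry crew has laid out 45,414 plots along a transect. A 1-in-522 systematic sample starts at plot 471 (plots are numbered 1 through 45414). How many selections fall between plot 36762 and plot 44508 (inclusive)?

k = 522
First selection ≥ 36762: 471 + ⌈(36762−471)/522⌉·522 = 471 + 70×522 = 37011
Last selection ≤ 44508: 471 + ⌊(44508−471)/522⌋·522 = 471 + 84×522 = 44319
Count = 84 − 70 + 1 = 15

15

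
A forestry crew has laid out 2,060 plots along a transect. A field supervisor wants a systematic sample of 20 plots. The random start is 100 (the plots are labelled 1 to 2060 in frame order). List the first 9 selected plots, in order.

100, 203, 306, 409, 512, 615, 718, 821, 924

k = N/n = 2060/20 = 103
plot 1: 100
plot 2: 100 + 103 = 203
plot 3: 203 + 103 = 306
plot 4: 306 + 103 = 409
plot 5: 409 + 103 = 512
plot 6: 512 + 103 = 615
plot 7: 615 + 103 = 718
plot 8: 718 + 103 = 821
plot 9: 821 + 103 = 924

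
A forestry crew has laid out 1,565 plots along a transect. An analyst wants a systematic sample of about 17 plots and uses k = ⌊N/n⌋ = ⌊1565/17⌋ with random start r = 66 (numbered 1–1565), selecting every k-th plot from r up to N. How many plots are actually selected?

k = ⌊1565/17⌋ = 92
Achieved size = ⌊(1565 − 66)/92⌋ + 1 = ⌊1499/92⌋ + 1 = 16 + 1 = 17
(last selection: 66 + 16×92 = 1538 ≤ 1565; next would be 1630 > 1565)

17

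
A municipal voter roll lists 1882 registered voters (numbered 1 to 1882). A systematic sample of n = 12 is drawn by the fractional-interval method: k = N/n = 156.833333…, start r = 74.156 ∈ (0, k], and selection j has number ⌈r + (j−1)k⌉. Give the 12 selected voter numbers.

j=1: r + 0k = 74.156 → ⌈·⌉ = 75
j=2: r + 1k = 230.989333… → ⌈·⌉ = 231
j=3: r + 2k = 387.822666… → ⌈·⌉ = 388
j=4: r + 3k = 544.656 → ⌈·⌉ = 545
j=5: r + 4k = 701.489333… → ⌈·⌉ = 702
j=6: r + 5k = 858.322666… → ⌈·⌉ = 859
j=7: r + 6k = 1015.156 → ⌈·⌉ = 1016
j=8: r + 7k = 1171.989333… → ⌈·⌉ = 1172
j=9: r + 8k = 1328.822666… → ⌈·⌉ = 1329
j=10: r + 9k = 1485.656 → ⌈·⌉ = 1486
j=11: r + 10k = 1642.489333… → ⌈·⌉ = 1643
j=12: r + 11k = 1799.322666… → ⌈·⌉ = 1800

75, 231, 388, 545, 702, 859, 1016, 1172, 1329, 1486, 1643, 1800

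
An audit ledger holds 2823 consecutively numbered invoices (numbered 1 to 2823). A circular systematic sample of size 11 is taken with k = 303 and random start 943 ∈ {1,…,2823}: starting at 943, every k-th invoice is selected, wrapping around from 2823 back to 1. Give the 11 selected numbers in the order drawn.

Selection 1: 943
Selection 2: 943 + 303 = 1246
Selection 3: 1246 + 303 = 1549
Selection 4: 1549 + 303 = 1852
Selection 5: 1852 + 303 = 2155
Selection 6: 2155 + 303 = 2458
Selection 7: 2458 + 303 = 2761
Selection 8: 2761 + 303 = 3064 → 3064 − 2823 = 241
Selection 9: 241 + 303 = 544
Selection 10: 544 + 303 = 847
Selection 11: 847 + 303 = 1150

943, 1246, 1549, 1852, 2155, 2458, 2761, 241, 544, 847, 1150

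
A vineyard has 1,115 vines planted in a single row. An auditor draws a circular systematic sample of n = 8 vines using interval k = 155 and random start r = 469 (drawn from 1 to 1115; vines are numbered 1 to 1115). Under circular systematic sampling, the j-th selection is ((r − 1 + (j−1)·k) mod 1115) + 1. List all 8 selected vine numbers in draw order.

469, 624, 779, 934, 1089, 129, 284, 439

Selection 1: 469
Selection 2: 469 + 155 = 624
Selection 3: 624 + 155 = 779
Selection 4: 779 + 155 = 934
Selection 5: 934 + 155 = 1089
Selection 6: 1089 + 155 = 1244 → 1244 − 1115 = 129
Selection 7: 129 + 155 = 284
Selection 8: 284 + 155 = 439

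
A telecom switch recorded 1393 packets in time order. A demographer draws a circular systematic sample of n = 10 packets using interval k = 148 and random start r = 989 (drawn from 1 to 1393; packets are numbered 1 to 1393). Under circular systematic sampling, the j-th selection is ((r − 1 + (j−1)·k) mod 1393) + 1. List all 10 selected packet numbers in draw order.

Selection 1: 989
Selection 2: 989 + 148 = 1137
Selection 3: 1137 + 148 = 1285
Selection 4: 1285 + 148 = 1433 → 1433 − 1393 = 40
Selection 5: 40 + 148 = 188
Selection 6: 188 + 148 = 336
Selection 7: 336 + 148 = 484
Selection 8: 484 + 148 = 632
Selection 9: 632 + 148 = 780
Selection 10: 780 + 148 = 928

989, 1137, 1285, 40, 188, 336, 484, 632, 780, 928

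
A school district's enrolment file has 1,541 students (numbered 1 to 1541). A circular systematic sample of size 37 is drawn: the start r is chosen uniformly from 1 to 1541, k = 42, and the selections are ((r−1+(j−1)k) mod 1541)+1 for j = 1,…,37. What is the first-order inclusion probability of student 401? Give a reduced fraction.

37/1541

For each position j, as r ranges over 1…1541 the j-th selection hits every student exactly once, so student 401 is selected for exactly 37 of the 1541 starts.
Inclusion probability = 37/1541.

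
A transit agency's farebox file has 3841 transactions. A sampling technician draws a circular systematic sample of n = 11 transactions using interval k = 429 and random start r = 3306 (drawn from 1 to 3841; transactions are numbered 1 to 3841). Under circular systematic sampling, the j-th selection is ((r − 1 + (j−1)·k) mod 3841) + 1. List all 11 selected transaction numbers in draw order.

3306, 3735, 323, 752, 1181, 1610, 2039, 2468, 2897, 3326, 3755

Selection 1: 3306
Selection 2: 3306 + 429 = 3735
Selection 3: 3735 + 429 = 4164 → 4164 − 3841 = 323
Selection 4: 323 + 429 = 752
Selection 5: 752 + 429 = 1181
Selection 6: 1181 + 429 = 1610
Selection 7: 1610 + 429 = 2039
Selection 8: 2039 + 429 = 2468
Selection 9: 2468 + 429 = 2897
Selection 10: 2897 + 429 = 3326
Selection 11: 3326 + 429 = 3755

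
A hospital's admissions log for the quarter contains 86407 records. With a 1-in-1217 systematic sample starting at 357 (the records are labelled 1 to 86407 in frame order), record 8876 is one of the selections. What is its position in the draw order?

8

k = 1217
position = (8876 − 357)/1217 + 1 = 8519/1217 + 1 = 7 + 1 = 8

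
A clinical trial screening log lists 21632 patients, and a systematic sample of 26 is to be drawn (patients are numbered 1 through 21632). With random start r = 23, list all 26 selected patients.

23, 855, 1687, 2519, 3351, 4183, 5015, 5847, 6679, 7511, 8343, 9175, 10007, 10839, 11671, 12503, 13335, 14167, 14999, 15831, 16663, 17495, 18327, 19159, 19991, 20823

k = N/n = 21632/26 = 832
patient 1: 23
patient 2: 23 + 832 = 855
patient 3: 855 + 832 = 1687
patient 4: 1687 + 832 = 2519
patient 5: 2519 + 832 = 3351
patient 6: 3351 + 832 = 4183
patient 7: 4183 + 832 = 5015
patient 8: 5015 + 832 = 5847
patient 9: 5847 + 832 = 6679
patient 10: 6679 + 832 = 7511
patient 11: 7511 + 832 = 8343
patient 12: 8343 + 832 = 9175
patient 13: 9175 + 832 = 10007
patient 14: 10007 + 832 = 10839
patient 15: 10839 + 832 = 11671
patient 16: 11671 + 832 = 12503
patient 17: 12503 + 832 = 13335
patient 18: 13335 + 832 = 14167
patient 19: 14167 + 832 = 14999
patient 20: 14999 + 832 = 15831
patient 21: 15831 + 832 = 16663
patient 22: 16663 + 832 = 17495
patient 23: 17495 + 832 = 18327
patient 24: 18327 + 832 = 19159
patient 25: 19159 + 832 = 19991
patient 26: 19991 + 832 = 20823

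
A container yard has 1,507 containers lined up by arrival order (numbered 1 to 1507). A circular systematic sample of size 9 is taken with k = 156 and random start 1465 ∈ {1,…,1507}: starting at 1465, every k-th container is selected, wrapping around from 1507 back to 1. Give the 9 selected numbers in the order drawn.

Selection 1: 1465
Selection 2: 1465 + 156 = 1621 → 1621 − 1507 = 114
Selection 3: 114 + 156 = 270
Selection 4: 270 + 156 = 426
Selection 5: 426 + 156 = 582
Selection 6: 582 + 156 = 738
Selection 7: 738 + 156 = 894
Selection 8: 894 + 156 = 1050
Selection 9: 1050 + 156 = 1206

1465, 114, 270, 426, 582, 738, 894, 1050, 1206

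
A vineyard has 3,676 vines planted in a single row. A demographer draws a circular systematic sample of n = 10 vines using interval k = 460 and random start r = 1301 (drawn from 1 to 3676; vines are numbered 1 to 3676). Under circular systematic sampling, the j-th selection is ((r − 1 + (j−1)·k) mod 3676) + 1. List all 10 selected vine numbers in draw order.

Selection 1: 1301
Selection 2: 1301 + 460 = 1761
Selection 3: 1761 + 460 = 2221
Selection 4: 2221 + 460 = 2681
Selection 5: 2681 + 460 = 3141
Selection 6: 3141 + 460 = 3601
Selection 7: 3601 + 460 = 4061 → 4061 − 3676 = 385
Selection 8: 385 + 460 = 845
Selection 9: 845 + 460 = 1305
Selection 10: 1305 + 460 = 1765

1301, 1761, 2221, 2681, 3141, 3601, 385, 845, 1305, 1765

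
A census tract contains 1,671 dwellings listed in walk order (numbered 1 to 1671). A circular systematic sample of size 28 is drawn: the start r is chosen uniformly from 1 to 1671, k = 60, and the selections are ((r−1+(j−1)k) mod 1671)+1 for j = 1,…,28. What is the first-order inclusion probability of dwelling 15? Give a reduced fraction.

For each position j, as r ranges over 1…1671 the j-th selection hits every dwelling exactly once, so dwelling 15 is selected for exactly 28 of the 1671 starts.
Inclusion probability = 28/1671.

28/1671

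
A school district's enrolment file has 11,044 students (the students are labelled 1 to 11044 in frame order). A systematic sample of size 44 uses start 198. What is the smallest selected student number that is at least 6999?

7226

k = 11044/44 = 251
Steps past start: ⌈(6999 − 198)/251⌉ = ⌈6801/251⌉ = 28
Selected student: 198 + 28×251 = 7226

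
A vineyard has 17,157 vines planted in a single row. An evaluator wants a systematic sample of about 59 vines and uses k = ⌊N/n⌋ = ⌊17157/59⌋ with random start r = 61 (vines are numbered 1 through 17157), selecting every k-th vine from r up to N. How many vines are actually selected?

k = ⌊17157/59⌋ = 290
Achieved size = ⌊(17157 − 61)/290⌋ + 1 = ⌊17096/290⌋ + 1 = 58 + 1 = 59
(last selection: 61 + 58×290 = 16881 ≤ 17157; next would be 17171 > 17157)

59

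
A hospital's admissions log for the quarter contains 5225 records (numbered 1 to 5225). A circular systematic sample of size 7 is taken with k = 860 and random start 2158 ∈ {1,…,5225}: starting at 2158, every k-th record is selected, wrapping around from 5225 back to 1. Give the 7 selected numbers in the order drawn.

Selection 1: 2158
Selection 2: 2158 + 860 = 3018
Selection 3: 3018 + 860 = 3878
Selection 4: 3878 + 860 = 4738
Selection 5: 4738 + 860 = 5598 → 5598 − 5225 = 373
Selection 6: 373 + 860 = 1233
Selection 7: 1233 + 860 = 2093

2158, 3018, 3878, 4738, 373, 1233, 2093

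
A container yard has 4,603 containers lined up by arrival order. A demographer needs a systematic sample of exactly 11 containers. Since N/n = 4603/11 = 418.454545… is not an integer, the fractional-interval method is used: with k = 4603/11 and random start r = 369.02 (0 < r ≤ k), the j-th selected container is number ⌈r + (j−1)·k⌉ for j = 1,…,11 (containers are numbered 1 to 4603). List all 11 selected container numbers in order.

j=1: r + 0k = 369.02 → ⌈·⌉ = 370
j=2: r + 1k = 787.474545… → ⌈·⌉ = 788
j=3: r + 2k = 1205.929090… → ⌈·⌉ = 1206
j=4: r + 3k = 1624.383636… → ⌈·⌉ = 1625
j=5: r + 4k = 2042.838181… → ⌈·⌉ = 2043
j=6: r + 5k = 2461.292727… → ⌈·⌉ = 2462
j=7: r + 6k = 2879.747272… → ⌈·⌉ = 2880
j=8: r + 7k = 3298.201818… → ⌈·⌉ = 3299
j=9: r + 8k = 3716.656363… → ⌈·⌉ = 3717
j=10: r + 9k = 4135.110909… → ⌈·⌉ = 4136
j=11: r + 10k = 4553.565454… → ⌈·⌉ = 4554

370, 788, 1206, 1625, 2043, 2462, 2880, 3299, 3717, 4136, 4554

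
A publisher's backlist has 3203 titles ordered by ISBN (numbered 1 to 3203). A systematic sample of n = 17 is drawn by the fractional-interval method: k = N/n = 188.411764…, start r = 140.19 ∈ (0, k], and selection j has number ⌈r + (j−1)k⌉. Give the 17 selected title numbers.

141, 329, 518, 706, 894, 1083, 1271, 1460, 1648, 1836, 2025, 2213, 2402, 2590, 2778, 2967, 3155

j=1: r + 0k = 140.19 → ⌈·⌉ = 141
j=2: r + 1k = 328.601764… → ⌈·⌉ = 329
j=3: r + 2k = 517.013529… → ⌈·⌉ = 518
j=4: r + 3k = 705.425294… → ⌈·⌉ = 706
j=5: r + 4k = 893.837058… → ⌈·⌉ = 894
j=6: r + 5k = 1082.248823… → ⌈·⌉ = 1083
j=7: r + 6k = 1270.660588… → ⌈·⌉ = 1271
j=8: r + 7k = 1459.072352… → ⌈·⌉ = 1460
j=9: r + 8k = 1647.484117… → ⌈·⌉ = 1648
j=10: r + 9k = 1835.895882… → ⌈·⌉ = 1836
j=11: r + 10k = 2024.307647… → ⌈·⌉ = 2025
j=12: r + 11k = 2212.719411… → ⌈·⌉ = 2213
j=13: r + 12k = 2401.131176… → ⌈·⌉ = 2402
j=14: r + 13k = 2589.542941… → ⌈·⌉ = 2590
j=15: r + 14k = 2777.954705… → ⌈·⌉ = 2778
j=16: r + 15k = 2966.366470… → ⌈·⌉ = 2967
j=17: r + 16k = 3154.778235… → ⌈·⌉ = 3155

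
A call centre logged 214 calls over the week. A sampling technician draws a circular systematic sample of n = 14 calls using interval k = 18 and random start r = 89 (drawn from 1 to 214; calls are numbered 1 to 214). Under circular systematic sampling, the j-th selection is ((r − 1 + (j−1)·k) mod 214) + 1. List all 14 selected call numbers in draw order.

89, 107, 125, 143, 161, 179, 197, 1, 19, 37, 55, 73, 91, 109

Selection 1: 89
Selection 2: 89 + 18 = 107
Selection 3: 107 + 18 = 125
Selection 4: 125 + 18 = 143
Selection 5: 143 + 18 = 161
Selection 6: 161 + 18 = 179
Selection 7: 179 + 18 = 197
Selection 8: 197 + 18 = 215 → 215 − 214 = 1
Selection 9: 1 + 18 = 19
Selection 10: 19 + 18 = 37
Selection 11: 37 + 18 = 55
Selection 12: 55 + 18 = 73
Selection 13: 73 + 18 = 91
Selection 14: 91 + 18 = 109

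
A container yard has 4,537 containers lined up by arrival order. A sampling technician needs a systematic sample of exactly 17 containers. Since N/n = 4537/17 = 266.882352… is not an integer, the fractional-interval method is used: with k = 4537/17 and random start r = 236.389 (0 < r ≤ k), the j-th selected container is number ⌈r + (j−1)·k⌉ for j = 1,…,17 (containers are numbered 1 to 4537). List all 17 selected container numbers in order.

237, 504, 771, 1038, 1304, 1571, 1838, 2105, 2372, 2639, 2906, 3173, 3439, 3706, 3973, 4240, 4507

j=1: r + 0k = 236.389 → ⌈·⌉ = 237
j=2: r + 1k = 503.271352… → ⌈·⌉ = 504
j=3: r + 2k = 770.153705… → ⌈·⌉ = 771
j=4: r + 3k = 1037.036058… → ⌈·⌉ = 1038
j=5: r + 4k = 1303.918411… → ⌈·⌉ = 1304
j=6: r + 5k = 1570.800764… → ⌈·⌉ = 1571
j=7: r + 6k = 1837.683117… → ⌈·⌉ = 1838
j=8: r + 7k = 2104.565470… → ⌈·⌉ = 2105
j=9: r + 8k = 2371.447823… → ⌈·⌉ = 2372
j=10: r + 9k = 2638.330176… → ⌈·⌉ = 2639
j=11: r + 10k = 2905.212529… → ⌈·⌉ = 2906
j=12: r + 11k = 3172.094882… → ⌈·⌉ = 3173
j=13: r + 12k = 3438.977235… → ⌈·⌉ = 3439
j=14: r + 13k = 3705.859588… → ⌈·⌉ = 3706
j=15: r + 14k = 3972.741941… → ⌈·⌉ = 3973
j=16: r + 15k = 4239.624294… → ⌈·⌉ = 4240
j=17: r + 16k = 4506.506647… → ⌈·⌉ = 4507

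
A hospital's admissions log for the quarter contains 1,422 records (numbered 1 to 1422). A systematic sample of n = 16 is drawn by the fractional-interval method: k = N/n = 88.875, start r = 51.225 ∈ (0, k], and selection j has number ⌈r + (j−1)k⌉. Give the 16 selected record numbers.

52, 141, 229, 318, 407, 496, 585, 674, 763, 852, 940, 1029, 1118, 1207, 1296, 1385

j=1: r + 0k = 51.225 → ⌈·⌉ = 52
j=2: r + 1k = 140.1 → ⌈·⌉ = 141
j=3: r + 2k = 228.975 → ⌈·⌉ = 229
j=4: r + 3k = 317.85 → ⌈·⌉ = 318
j=5: r + 4k = 406.725 → ⌈·⌉ = 407
j=6: r + 5k = 495.6 → ⌈·⌉ = 496
j=7: r + 6k = 584.475 → ⌈·⌉ = 585
j=8: r + 7k = 673.35 → ⌈·⌉ = 674
j=9: r + 8k = 762.225 → ⌈·⌉ = 763
j=10: r + 9k = 851.1 → ⌈·⌉ = 852
j=11: r + 10k = 939.975 → ⌈·⌉ = 940
j=12: r + 11k = 1028.85 → ⌈·⌉ = 1029
j=13: r + 12k = 1117.725 → ⌈·⌉ = 1118
j=14: r + 13k = 1206.6 → ⌈·⌉ = 1207
j=15: r + 14k = 1295.475 → ⌈·⌉ = 1296
j=16: r + 15k = 1384.35 → ⌈·⌉ = 1385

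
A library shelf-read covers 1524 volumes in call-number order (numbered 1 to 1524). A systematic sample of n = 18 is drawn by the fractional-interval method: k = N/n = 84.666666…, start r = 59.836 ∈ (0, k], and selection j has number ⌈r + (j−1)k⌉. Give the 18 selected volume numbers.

60, 145, 230, 314, 399, 484, 568, 653, 738, 822, 907, 992, 1076, 1161, 1246, 1330, 1415, 1500

j=1: r + 0k = 59.836 → ⌈·⌉ = 60
j=2: r + 1k = 144.502666… → ⌈·⌉ = 145
j=3: r + 2k = 229.169333… → ⌈·⌉ = 230
j=4: r + 3k = 313.836 → ⌈·⌉ = 314
j=5: r + 4k = 398.502666… → ⌈·⌉ = 399
j=6: r + 5k = 483.169333… → ⌈·⌉ = 484
j=7: r + 6k = 567.836 → ⌈·⌉ = 568
j=8: r + 7k = 652.502666… → ⌈·⌉ = 653
j=9: r + 8k = 737.169333… → ⌈·⌉ = 738
j=10: r + 9k = 821.836 → ⌈·⌉ = 822
j=11: r + 10k = 906.502666… → ⌈·⌉ = 907
j=12: r + 11k = 991.169333… → ⌈·⌉ = 992
j=13: r + 12k = 1075.836 → ⌈·⌉ = 1076
j=14: r + 13k = 1160.502666… → ⌈·⌉ = 1161
j=15: r + 14k = 1245.169333… → ⌈·⌉ = 1246
j=16: r + 15k = 1329.836 → ⌈·⌉ = 1330
j=17: r + 16k = 1414.502666… → ⌈·⌉ = 1415
j=18: r + 17k = 1499.169333… → ⌈·⌉ = 1500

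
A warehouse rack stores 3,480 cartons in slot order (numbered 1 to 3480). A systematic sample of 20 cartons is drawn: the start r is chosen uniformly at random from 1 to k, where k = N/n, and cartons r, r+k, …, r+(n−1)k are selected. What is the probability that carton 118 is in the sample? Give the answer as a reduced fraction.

1/174

k = 3480/20 = 174.
Carton 118 is selected iff r ≡ 118 (mod 174); exactly one such r in {1,…,174}.
Inclusion probability = 1/174.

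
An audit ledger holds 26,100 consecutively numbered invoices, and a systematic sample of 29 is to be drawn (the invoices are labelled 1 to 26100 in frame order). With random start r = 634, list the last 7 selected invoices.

20434, 21334, 22234, 23134, 24034, 24934, 25834

k = N/n = 26100/29 = 900
23rd selection = 634 + 22×900 = 20434
24th: 20434 + 900 = 21334
25th: 21334 + 900 = 22234
26th: 22234 + 900 = 23134
27th: 23134 + 900 = 24034
28th: 24034 + 900 = 24934
29th: 24934 + 900 = 25834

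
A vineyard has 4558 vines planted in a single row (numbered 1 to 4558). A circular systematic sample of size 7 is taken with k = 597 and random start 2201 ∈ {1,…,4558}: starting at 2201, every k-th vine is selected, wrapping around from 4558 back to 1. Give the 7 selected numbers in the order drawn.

Selection 1: 2201
Selection 2: 2201 + 597 = 2798
Selection 3: 2798 + 597 = 3395
Selection 4: 3395 + 597 = 3992
Selection 5: 3992 + 597 = 4589 → 4589 − 4558 = 31
Selection 6: 31 + 597 = 628
Selection 7: 628 + 597 = 1225

2201, 2798, 3395, 3992, 31, 628, 1225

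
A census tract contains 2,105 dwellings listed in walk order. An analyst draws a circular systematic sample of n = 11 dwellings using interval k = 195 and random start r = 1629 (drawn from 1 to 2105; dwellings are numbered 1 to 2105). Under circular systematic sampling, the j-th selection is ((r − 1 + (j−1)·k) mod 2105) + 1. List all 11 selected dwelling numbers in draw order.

Selection 1: 1629
Selection 2: 1629 + 195 = 1824
Selection 3: 1824 + 195 = 2019
Selection 4: 2019 + 195 = 2214 → 2214 − 2105 = 109
Selection 5: 109 + 195 = 304
Selection 6: 304 + 195 = 499
Selection 7: 499 + 195 = 694
Selection 8: 694 + 195 = 889
Selection 9: 889 + 195 = 1084
Selection 10: 1084 + 195 = 1279
Selection 11: 1279 + 195 = 1474

1629, 1824, 2019, 109, 304, 499, 694, 889, 1084, 1279, 1474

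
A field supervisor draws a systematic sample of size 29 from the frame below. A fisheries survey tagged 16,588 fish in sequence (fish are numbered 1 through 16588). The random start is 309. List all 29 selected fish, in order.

309, 881, 1453, 2025, 2597, 3169, 3741, 4313, 4885, 5457, 6029, 6601, 7173, 7745, 8317, 8889, 9461, 10033, 10605, 11177, 11749, 12321, 12893, 13465, 14037, 14609, 15181, 15753, 16325

k = N/n = 16588/29 = 572
fish 1: 309
fish 2: 309 + 572 = 881
fish 3: 881 + 572 = 1453
fish 4: 1453 + 572 = 2025
fish 5: 2025 + 572 = 2597
fish 6: 2597 + 572 = 3169
fish 7: 3169 + 572 = 3741
fish 8: 3741 + 572 = 4313
fish 9: 4313 + 572 = 4885
fish 10: 4885 + 572 = 5457
fish 11: 5457 + 572 = 6029
fish 12: 6029 + 572 = 6601
fish 13: 6601 + 572 = 7173
fish 14: 7173 + 572 = 7745
fish 15: 7745 + 572 = 8317
fish 16: 8317 + 572 = 8889
fish 17: 8889 + 572 = 9461
fish 18: 9461 + 572 = 10033
fish 19: 10033 + 572 = 10605
fish 20: 10605 + 572 = 11177
fish 21: 11177 + 572 = 11749
fish 22: 11749 + 572 = 12321
fish 23: 12321 + 572 = 12893
fish 24: 12893 + 572 = 13465
fish 25: 13465 + 572 = 14037
fish 26: 14037 + 572 = 14609
fish 27: 14609 + 572 = 15181
fish 28: 15181 + 572 = 15753
fish 29: 15753 + 572 = 16325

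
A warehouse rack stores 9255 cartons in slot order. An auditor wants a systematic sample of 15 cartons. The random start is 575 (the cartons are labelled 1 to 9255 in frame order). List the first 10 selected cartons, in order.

575, 1192, 1809, 2426, 3043, 3660, 4277, 4894, 5511, 6128

k = N/n = 9255/15 = 617
carton 1: 575
carton 2: 575 + 617 = 1192
carton 3: 1192 + 617 = 1809
carton 4: 1809 + 617 = 2426
carton 5: 2426 + 617 = 3043
carton 6: 3043 + 617 = 3660
carton 7: 3660 + 617 = 4277
carton 8: 4277 + 617 = 4894
carton 9: 4894 + 617 = 5511
carton 10: 5511 + 617 = 6128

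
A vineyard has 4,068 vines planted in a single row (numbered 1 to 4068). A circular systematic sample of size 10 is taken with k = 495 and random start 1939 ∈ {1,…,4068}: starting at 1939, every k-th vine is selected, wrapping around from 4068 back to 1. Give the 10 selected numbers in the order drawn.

1939, 2434, 2929, 3424, 3919, 346, 841, 1336, 1831, 2326

Selection 1: 1939
Selection 2: 1939 + 495 = 2434
Selection 3: 2434 + 495 = 2929
Selection 4: 2929 + 495 = 3424
Selection 5: 3424 + 495 = 3919
Selection 6: 3919 + 495 = 4414 → 4414 − 4068 = 346
Selection 7: 346 + 495 = 841
Selection 8: 841 + 495 = 1336
Selection 9: 1336 + 495 = 1831
Selection 10: 1831 + 495 = 2326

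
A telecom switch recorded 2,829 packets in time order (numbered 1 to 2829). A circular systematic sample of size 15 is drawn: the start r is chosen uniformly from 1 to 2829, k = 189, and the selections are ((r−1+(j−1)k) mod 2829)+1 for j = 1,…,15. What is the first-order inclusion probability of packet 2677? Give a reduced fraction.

5/943

For each position j, as r ranges over 1…2829 the j-th selection hits every packet exactly once, so packet 2677 is selected for exactly 15 of the 2829 starts.
Inclusion probability = 15/2829 = 5/943.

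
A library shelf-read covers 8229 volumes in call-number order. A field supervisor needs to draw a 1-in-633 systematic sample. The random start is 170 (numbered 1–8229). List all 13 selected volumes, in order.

volume 1: 170
volume 2: 170 + 633 = 803
volume 3: 803 + 633 = 1436
volume 4: 1436 + 633 = 2069
volume 5: 2069 + 633 = 2702
volume 6: 2702 + 633 = 3335
volume 7: 3335 + 633 = 3968
volume 8: 3968 + 633 = 4601
volume 9: 4601 + 633 = 5234
volume 10: 5234 + 633 = 5867
volume 11: 5867 + 633 = 6500
volume 12: 6500 + 633 = 7133
volume 13: 7133 + 633 = 7766

170, 803, 1436, 2069, 2702, 3335, 3968, 4601, 5234, 5867, 6500, 7133, 7766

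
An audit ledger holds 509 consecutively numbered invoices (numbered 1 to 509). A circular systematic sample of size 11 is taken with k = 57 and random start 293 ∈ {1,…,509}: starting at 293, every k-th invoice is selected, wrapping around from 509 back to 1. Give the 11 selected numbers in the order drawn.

293, 350, 407, 464, 12, 69, 126, 183, 240, 297, 354

Selection 1: 293
Selection 2: 293 + 57 = 350
Selection 3: 350 + 57 = 407
Selection 4: 407 + 57 = 464
Selection 5: 464 + 57 = 521 → 521 − 509 = 12
Selection 6: 12 + 57 = 69
Selection 7: 69 + 57 = 126
Selection 8: 126 + 57 = 183
Selection 9: 183 + 57 = 240
Selection 10: 240 + 57 = 297
Selection 11: 297 + 57 = 354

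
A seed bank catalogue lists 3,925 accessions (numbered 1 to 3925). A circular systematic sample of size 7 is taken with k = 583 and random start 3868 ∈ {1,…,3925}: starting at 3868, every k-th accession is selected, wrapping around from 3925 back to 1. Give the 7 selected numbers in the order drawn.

Selection 1: 3868
Selection 2: 3868 + 583 = 4451 → 4451 − 3925 = 526
Selection 3: 526 + 583 = 1109
Selection 4: 1109 + 583 = 1692
Selection 5: 1692 + 583 = 2275
Selection 6: 2275 + 583 = 2858
Selection 7: 2858 + 583 = 3441

3868, 526, 1109, 1692, 2275, 2858, 3441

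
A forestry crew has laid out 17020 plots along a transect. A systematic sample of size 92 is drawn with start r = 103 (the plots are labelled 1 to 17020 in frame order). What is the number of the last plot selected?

k = 17020/92 = 185
92nd selection = r + (92−1)·k = 103 + 91×185 = 103 + 16835 = 16938

16938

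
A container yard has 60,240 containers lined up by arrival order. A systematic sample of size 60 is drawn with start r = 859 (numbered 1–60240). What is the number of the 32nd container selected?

31983

k = 60240/60 = 1004
32nd selection = r + (32−1)·k = 859 + 31×1004 = 859 + 31124 = 31983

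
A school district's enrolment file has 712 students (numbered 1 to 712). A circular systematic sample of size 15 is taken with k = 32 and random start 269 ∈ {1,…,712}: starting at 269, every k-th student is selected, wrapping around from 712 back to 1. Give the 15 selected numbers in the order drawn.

269, 301, 333, 365, 397, 429, 461, 493, 525, 557, 589, 621, 653, 685, 5

Selection 1: 269
Selection 2: 269 + 32 = 301
Selection 3: 301 + 32 = 333
Selection 4: 333 + 32 = 365
Selection 5: 365 + 32 = 397
Selection 6: 397 + 32 = 429
Selection 7: 429 + 32 = 461
Selection 8: 461 + 32 = 493
Selection 9: 493 + 32 = 525
Selection 10: 525 + 32 = 557
Selection 11: 557 + 32 = 589
Selection 12: 589 + 32 = 621
Selection 13: 621 + 32 = 653
Selection 14: 653 + 32 = 685
Selection 15: 685 + 32 = 717 → 717 − 712 = 5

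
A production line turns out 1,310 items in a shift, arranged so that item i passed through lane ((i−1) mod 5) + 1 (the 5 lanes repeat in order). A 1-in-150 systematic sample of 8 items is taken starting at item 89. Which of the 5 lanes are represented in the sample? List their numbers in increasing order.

4

Consecutive selections differ by k = 150, so their lane numbers differ by 150 mod 5 = 0.
gcd(150, 5) = 5, so the sample visits 5/5 = 1 distinct residues mod 5.
Start 89 is lane 4; the lanes hit are 4.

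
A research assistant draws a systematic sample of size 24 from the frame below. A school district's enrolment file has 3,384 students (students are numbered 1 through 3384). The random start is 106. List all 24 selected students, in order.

106, 247, 388, 529, 670, 811, 952, 1093, 1234, 1375, 1516, 1657, 1798, 1939, 2080, 2221, 2362, 2503, 2644, 2785, 2926, 3067, 3208, 3349

k = N/n = 3384/24 = 141
student 1: 106
student 2: 106 + 141 = 247
student 3: 247 + 141 = 388
student 4: 388 + 141 = 529
student 5: 529 + 141 = 670
student 6: 670 + 141 = 811
student 7: 811 + 141 = 952
student 8: 952 + 141 = 1093
student 9: 1093 + 141 = 1234
student 10: 1234 + 141 = 1375
student 11: 1375 + 141 = 1516
student 12: 1516 + 141 = 1657
student 13: 1657 + 141 = 1798
student 14: 1798 + 141 = 1939
student 15: 1939 + 141 = 2080
student 16: 2080 + 141 = 2221
student 17: 2221 + 141 = 2362
student 18: 2362 + 141 = 2503
student 19: 2503 + 141 = 2644
student 20: 2644 + 141 = 2785
student 21: 2785 + 141 = 2926
student 22: 2926 + 141 = 3067
student 23: 3067 + 141 = 3208
student 24: 3208 + 141 = 3349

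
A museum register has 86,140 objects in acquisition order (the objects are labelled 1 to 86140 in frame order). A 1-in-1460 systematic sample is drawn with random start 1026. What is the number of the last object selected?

85706

k = 1460
59th selection = r + (59−1)·k = 1026 + 58×1460 = 1026 + 84680 = 85706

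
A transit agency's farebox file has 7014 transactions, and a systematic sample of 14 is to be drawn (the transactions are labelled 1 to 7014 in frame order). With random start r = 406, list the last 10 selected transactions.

2410, 2911, 3412, 3913, 4414, 4915, 5416, 5917, 6418, 6919

k = N/n = 7014/14 = 501
5th selection = 406 + 4×501 = 2410
6th: 2410 + 501 = 2911
7th: 2911 + 501 = 3412
8th: 3412 + 501 = 3913
9th: 3913 + 501 = 4414
10th: 4414 + 501 = 4915
11th: 4915 + 501 = 5416
12th: 5416 + 501 = 5917
13th: 5917 + 501 = 6418
14th: 6418 + 501 = 6919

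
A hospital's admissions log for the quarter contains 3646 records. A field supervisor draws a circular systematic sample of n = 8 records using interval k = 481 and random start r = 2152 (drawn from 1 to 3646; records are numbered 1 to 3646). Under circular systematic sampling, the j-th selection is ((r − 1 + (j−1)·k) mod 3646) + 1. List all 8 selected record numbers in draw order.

2152, 2633, 3114, 3595, 430, 911, 1392, 1873

Selection 1: 2152
Selection 2: 2152 + 481 = 2633
Selection 3: 2633 + 481 = 3114
Selection 4: 3114 + 481 = 3595
Selection 5: 3595 + 481 = 4076 → 4076 − 3646 = 430
Selection 6: 430 + 481 = 911
Selection 7: 911 + 481 = 1392
Selection 8: 1392 + 481 = 1873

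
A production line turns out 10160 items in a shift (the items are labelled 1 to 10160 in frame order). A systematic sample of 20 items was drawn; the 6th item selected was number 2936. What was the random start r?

k = 10160/20 = 508
r = 2936 − (6−1)×508 = 2936 − 2540 = 396

396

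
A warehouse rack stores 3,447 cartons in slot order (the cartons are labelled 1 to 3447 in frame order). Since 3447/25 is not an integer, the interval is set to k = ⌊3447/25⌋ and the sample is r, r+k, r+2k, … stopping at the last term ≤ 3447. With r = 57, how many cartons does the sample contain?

25

k = ⌊3447/25⌋ = 137
Achieved size = ⌊(3447 − 57)/137⌋ + 1 = ⌊3390/137⌋ + 1 = 24 + 1 = 25
(last selection: 57 + 24×137 = 3345 ≤ 3447; next would be 3482 > 3447)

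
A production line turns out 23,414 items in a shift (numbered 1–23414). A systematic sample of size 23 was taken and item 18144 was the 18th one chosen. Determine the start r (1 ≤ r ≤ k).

k = 23414/23 = 1018
r = 18144 − (18−1)×1018 = 18144 − 17306 = 838

838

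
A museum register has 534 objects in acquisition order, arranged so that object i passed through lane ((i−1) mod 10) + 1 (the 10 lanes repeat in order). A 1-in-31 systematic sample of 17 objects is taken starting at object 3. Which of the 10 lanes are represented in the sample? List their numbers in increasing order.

Consecutive selections differ by k = 31, so their lane numbers differ by 31 mod 10 = 1.
gcd(31, 10) = 1, so the sample visits 10/1 = 10 distinct residues mod 10.
Start 3 is lane 3; the lanes hit are 1, 2, 3, 4, 5, 6, 7, 8, 9, 10.

1, 2, 3, 4, 5, 6, 7, 8, 9, 10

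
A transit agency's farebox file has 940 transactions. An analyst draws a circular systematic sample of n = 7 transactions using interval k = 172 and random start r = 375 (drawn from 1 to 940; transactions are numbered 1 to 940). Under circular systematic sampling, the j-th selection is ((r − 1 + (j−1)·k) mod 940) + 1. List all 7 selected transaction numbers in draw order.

Selection 1: 375
Selection 2: 375 + 172 = 547
Selection 3: 547 + 172 = 719
Selection 4: 719 + 172 = 891
Selection 5: 891 + 172 = 1063 → 1063 − 940 = 123
Selection 6: 123 + 172 = 295
Selection 7: 295 + 172 = 467

375, 547, 719, 891, 123, 295, 467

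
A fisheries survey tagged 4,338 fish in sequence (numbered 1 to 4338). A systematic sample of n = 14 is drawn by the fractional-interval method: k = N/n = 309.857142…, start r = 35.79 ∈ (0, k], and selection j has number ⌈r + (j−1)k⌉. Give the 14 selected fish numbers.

36, 346, 656, 966, 1276, 1586, 1895, 2205, 2515, 2825, 3135, 3445, 3755, 4064

j=1: r + 0k = 35.79 → ⌈·⌉ = 36
j=2: r + 1k = 345.647142… → ⌈·⌉ = 346
j=3: r + 2k = 655.504285… → ⌈·⌉ = 656
j=4: r + 3k = 965.361428… → ⌈·⌉ = 966
j=5: r + 4k = 1275.218571… → ⌈·⌉ = 1276
j=6: r + 5k = 1585.075714… → ⌈·⌉ = 1586
j=7: r + 6k = 1894.932857… → ⌈·⌉ = 1895
j=8: r + 7k = 2204.79 → ⌈·⌉ = 2205
j=9: r + 8k = 2514.647142… → ⌈·⌉ = 2515
j=10: r + 9k = 2824.504285… → ⌈·⌉ = 2825
j=11: r + 10k = 3134.361428… → ⌈·⌉ = 3135
j=12: r + 11k = 3444.218571… → ⌈·⌉ = 3445
j=13: r + 12k = 3754.075714… → ⌈·⌉ = 3755
j=14: r + 13k = 4063.932857… → ⌈·⌉ = 4064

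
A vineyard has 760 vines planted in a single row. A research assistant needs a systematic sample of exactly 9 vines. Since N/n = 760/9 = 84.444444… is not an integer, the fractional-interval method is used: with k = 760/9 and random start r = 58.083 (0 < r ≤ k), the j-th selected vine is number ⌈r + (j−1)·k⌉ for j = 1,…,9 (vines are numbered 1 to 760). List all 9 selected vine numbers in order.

59, 143, 227, 312, 396, 481, 565, 650, 734

j=1: r + 0k = 58.083 → ⌈·⌉ = 59
j=2: r + 1k = 142.527444… → ⌈·⌉ = 143
j=3: r + 2k = 226.971888… → ⌈·⌉ = 227
j=4: r + 3k = 311.416333… → ⌈·⌉ = 312
j=5: r + 4k = 395.860777… → ⌈·⌉ = 396
j=6: r + 5k = 480.305222… → ⌈·⌉ = 481
j=7: r + 6k = 564.749666… → ⌈·⌉ = 565
j=8: r + 7k = 649.194111… → ⌈·⌉ = 650
j=9: r + 8k = 733.638555… → ⌈·⌉ = 734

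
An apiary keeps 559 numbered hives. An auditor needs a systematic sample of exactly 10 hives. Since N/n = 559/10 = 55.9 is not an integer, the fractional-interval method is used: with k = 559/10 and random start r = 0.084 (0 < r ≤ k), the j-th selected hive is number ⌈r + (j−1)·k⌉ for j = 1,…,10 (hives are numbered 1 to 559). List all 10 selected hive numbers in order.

1, 56, 112, 168, 224, 280, 336, 392, 448, 504

j=1: r + 0k = 0.084 → ⌈·⌉ = 1
j=2: r + 1k = 55.984 → ⌈·⌉ = 56
j=3: r + 2k = 111.884 → ⌈·⌉ = 112
j=4: r + 3k = 167.784 → ⌈·⌉ = 168
j=5: r + 4k = 223.684 → ⌈·⌉ = 224
j=6: r + 5k = 279.584 → ⌈·⌉ = 280
j=7: r + 6k = 335.484 → ⌈·⌉ = 336
j=8: r + 7k = 391.384 → ⌈·⌉ = 392
j=9: r + 8k = 447.284 → ⌈·⌉ = 448
j=10: r + 9k = 503.184 → ⌈·⌉ = 504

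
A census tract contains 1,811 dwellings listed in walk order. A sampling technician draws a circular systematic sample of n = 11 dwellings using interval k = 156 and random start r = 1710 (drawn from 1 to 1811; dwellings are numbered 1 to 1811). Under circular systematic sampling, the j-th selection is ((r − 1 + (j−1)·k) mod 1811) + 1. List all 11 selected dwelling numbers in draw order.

1710, 55, 211, 367, 523, 679, 835, 991, 1147, 1303, 1459

Selection 1: 1710
Selection 2: 1710 + 156 = 1866 → 1866 − 1811 = 55
Selection 3: 55 + 156 = 211
Selection 4: 211 + 156 = 367
Selection 5: 367 + 156 = 523
Selection 6: 523 + 156 = 679
Selection 7: 679 + 156 = 835
Selection 8: 835 + 156 = 991
Selection 9: 991 + 156 = 1147
Selection 10: 1147 + 156 = 1303
Selection 11: 1303 + 156 = 1459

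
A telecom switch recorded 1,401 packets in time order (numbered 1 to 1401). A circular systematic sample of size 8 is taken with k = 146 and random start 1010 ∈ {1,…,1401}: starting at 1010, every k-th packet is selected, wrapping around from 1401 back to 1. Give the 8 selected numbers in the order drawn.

1010, 1156, 1302, 47, 193, 339, 485, 631

Selection 1: 1010
Selection 2: 1010 + 146 = 1156
Selection 3: 1156 + 146 = 1302
Selection 4: 1302 + 146 = 1448 → 1448 − 1401 = 47
Selection 5: 47 + 146 = 193
Selection 6: 193 + 146 = 339
Selection 7: 339 + 146 = 485
Selection 8: 485 + 146 = 631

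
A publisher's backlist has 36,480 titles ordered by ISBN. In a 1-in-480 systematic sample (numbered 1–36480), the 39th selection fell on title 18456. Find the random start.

216

k = 480
r = 18456 − (39−1)×480 = 18456 − 18240 = 216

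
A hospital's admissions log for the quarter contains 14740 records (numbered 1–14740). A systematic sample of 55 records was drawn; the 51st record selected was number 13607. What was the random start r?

207

k = 14740/55 = 268
r = 13607 − (51−1)×268 = 13607 − 13400 = 207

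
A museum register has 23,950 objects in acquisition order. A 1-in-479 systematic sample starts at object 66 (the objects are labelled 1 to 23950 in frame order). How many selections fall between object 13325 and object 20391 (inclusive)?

15

k = 479
First selection ≥ 13325: 66 + ⌈(13325−66)/479⌉·479 = 66 + 28×479 = 13478
Last selection ≤ 20391: 66 + ⌊(20391−66)/479⌋·479 = 66 + 42×479 = 20184
Count = 42 − 28 + 1 = 15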